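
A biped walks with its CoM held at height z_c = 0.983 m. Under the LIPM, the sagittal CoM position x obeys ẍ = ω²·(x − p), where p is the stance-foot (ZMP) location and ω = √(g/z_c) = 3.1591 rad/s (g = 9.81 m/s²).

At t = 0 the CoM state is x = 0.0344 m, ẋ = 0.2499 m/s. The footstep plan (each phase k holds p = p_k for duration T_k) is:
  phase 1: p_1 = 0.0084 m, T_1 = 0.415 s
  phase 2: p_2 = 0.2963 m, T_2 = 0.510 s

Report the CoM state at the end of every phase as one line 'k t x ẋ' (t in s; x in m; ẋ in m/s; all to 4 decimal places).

phase 1: p=0.0084, T=0.415, ωT=1.311026, cosh=1.989762, sinh=1.720218; start (x,ẋ)=(0.034400, 0.249900) → end (x,ẋ)=(0.196211, 0.638534)
phase 2: p=0.2963, T=0.510, ωT=1.611141, cosh=2.604091, sinh=2.404432; start (x,ẋ)=(0.196211, 0.638534) → end (x,ẋ)=(0.521657, 0.902544)

1 0.4150 0.1962 0.6385
2 0.9250 0.5217 0.9025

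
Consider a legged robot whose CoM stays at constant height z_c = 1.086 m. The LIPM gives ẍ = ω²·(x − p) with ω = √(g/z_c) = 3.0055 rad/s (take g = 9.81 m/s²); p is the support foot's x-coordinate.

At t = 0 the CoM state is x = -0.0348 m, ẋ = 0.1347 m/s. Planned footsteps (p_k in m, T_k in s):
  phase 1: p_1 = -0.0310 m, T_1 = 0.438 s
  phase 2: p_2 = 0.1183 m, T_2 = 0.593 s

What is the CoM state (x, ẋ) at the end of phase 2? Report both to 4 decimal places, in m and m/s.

phase 1: p=-0.0310, T=0.438, ωT=1.316409, cosh=1.999050, sinh=1.730953; start (x,ẋ)=(-0.034800, 0.134700) → end (x,ẋ)=(0.038981, 0.249503)
phase 2: p=0.1183, T=0.593, ωT=1.782261, cosh=3.055770, sinh=2.887512; start (x,ẋ)=(0.038981, 0.249503) → end (x,ẋ)=(0.115628, 0.074062)

x = 0.1156, ẋ = 0.0741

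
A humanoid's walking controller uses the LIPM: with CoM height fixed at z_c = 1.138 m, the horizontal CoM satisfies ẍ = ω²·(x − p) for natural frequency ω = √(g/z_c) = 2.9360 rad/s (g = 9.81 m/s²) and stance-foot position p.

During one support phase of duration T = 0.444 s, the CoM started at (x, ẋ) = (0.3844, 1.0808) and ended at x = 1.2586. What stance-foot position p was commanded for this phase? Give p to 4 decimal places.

ωT = 2.9360·0.444 = 1.303584; cosh(ωT) = 1.977014, sinh(ωT) = 1.705457
x(T) = p + (x₀−p)·cosh(ωT) + (ẋ₀/ω)·sinh(ωT) ⇒ p·(1 − cosh) = x(T) − x₀·cosh − (ẋ₀/ω)·sinh
numerator   = 1.2586 − (0.3844)·1.977014 − (1.0808/2.9360)·1.705457 = -0.129177
denominator = 1 − 1.977014 = -0.977014
p = -0.129177 / -0.977014 = 0.1322

p = 0.1322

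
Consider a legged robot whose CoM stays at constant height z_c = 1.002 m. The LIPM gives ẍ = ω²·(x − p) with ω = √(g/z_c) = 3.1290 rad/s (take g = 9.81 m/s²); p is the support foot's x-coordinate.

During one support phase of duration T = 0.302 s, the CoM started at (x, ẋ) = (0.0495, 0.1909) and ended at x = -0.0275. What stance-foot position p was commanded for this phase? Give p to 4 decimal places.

ωT = 3.1290·0.302 = 0.944958; cosh(ωT) = 1.480701, sinh(ωT) = 1.092005
x(T) = p + (x₀−p)·cosh(ωT) + (ẋ₀/ω)·sinh(ωT) ⇒ p·(1 − cosh) = x(T) − x₀·cosh − (ẋ₀/ω)·sinh
numerator   = -0.0275 − (0.0495)·1.480701 − (0.1909/3.1290)·1.092005 = -0.167418
denominator = 1 − 1.480701 = -0.480701
p = -0.167418 / -0.480701 = 0.3483

p = 0.3483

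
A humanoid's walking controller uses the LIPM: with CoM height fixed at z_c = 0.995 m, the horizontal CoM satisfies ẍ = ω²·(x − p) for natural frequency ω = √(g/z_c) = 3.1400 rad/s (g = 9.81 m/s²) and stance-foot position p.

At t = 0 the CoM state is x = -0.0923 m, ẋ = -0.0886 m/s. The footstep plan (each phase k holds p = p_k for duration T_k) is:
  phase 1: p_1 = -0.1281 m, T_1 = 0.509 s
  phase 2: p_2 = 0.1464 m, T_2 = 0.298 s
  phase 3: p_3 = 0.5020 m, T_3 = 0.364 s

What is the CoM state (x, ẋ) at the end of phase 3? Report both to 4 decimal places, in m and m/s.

phase 1: p=-0.1281, T=0.509, ωT=1.598260, cosh=2.573335, sinh=2.371087; start (x,ẋ)=(-0.092300, -0.088600) → end (x,ẋ)=(-0.102879, 0.038541)
phase 2: p=0.1464, T=0.298, ωT=0.935720, cosh=1.470676, sinh=1.078372; start (x,ẋ)=(-0.102879, 0.038541) → end (x,ẋ)=(-0.206972, -0.787398)
phase 3: p=0.5020, T=0.364, ωT=1.142960, cosh=1.727456, sinh=1.408582; start (x,ẋ)=(-0.206972, -0.787398) → end (x,ẋ)=(-1.075938, -4.495939)

x = -1.0759, ẋ = -4.4959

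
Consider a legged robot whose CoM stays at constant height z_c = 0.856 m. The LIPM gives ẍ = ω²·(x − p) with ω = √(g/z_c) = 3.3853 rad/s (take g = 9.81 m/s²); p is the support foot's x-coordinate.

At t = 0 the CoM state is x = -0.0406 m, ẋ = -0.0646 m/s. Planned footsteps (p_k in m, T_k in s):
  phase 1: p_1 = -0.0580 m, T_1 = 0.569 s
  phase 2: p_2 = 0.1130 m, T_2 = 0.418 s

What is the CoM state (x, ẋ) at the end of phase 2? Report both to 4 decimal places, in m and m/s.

x = -0.2829, ẋ = -1.2039

phase 1: p=-0.0580, T=0.569, ωT=1.926236, cosh=3.504660, sinh=3.358965; start (x,ẋ)=(-0.040600, -0.064600) → end (x,ẋ)=(-0.061116, -0.028544)
phase 2: p=0.1130, T=0.418, ωT=1.415055, cosh=2.179813, sinh=1.936901; start (x,ẋ)=(-0.061116, -0.028544) → end (x,ẋ)=(-0.282873, -1.203900)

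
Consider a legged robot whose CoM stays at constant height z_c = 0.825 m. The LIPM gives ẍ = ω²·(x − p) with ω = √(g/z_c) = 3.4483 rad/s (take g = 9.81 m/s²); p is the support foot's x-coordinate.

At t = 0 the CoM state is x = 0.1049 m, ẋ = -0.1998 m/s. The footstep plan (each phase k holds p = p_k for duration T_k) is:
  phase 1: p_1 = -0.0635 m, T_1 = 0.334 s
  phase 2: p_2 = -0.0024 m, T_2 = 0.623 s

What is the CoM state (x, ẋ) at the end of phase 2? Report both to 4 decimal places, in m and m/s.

x = 1.2338, ẋ = 4.2587

phase 1: p=-0.0635, T=0.334, ωT=1.151732, cosh=1.739879, sinh=1.423790; start (x,ẋ)=(0.104900, -0.199800) → end (x,ẋ)=(0.146999, 0.479158)
phase 2: p=-0.0024, T=0.623, ωT=2.148291, cosh=4.343441, sinh=4.226758; start (x,ẋ)=(0.146999, 0.479158) → end (x,ẋ)=(1.233834, 4.258703)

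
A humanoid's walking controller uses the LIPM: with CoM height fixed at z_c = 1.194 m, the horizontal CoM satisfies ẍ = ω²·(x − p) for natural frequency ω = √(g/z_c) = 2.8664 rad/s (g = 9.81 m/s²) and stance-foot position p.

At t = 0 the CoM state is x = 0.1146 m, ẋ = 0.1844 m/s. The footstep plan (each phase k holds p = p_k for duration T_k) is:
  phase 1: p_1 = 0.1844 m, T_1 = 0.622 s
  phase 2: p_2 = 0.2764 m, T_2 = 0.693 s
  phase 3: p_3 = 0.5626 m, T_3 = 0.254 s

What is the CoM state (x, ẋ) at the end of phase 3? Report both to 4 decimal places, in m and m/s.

phase 1: p=0.1844, T=0.622, ωT=1.782901, cosh=3.057616, sinh=2.889467; start (x,ẋ)=(0.114600, 0.184400) → end (x,ẋ)=(0.156862, -0.014285)
phase 2: p=0.2764, T=0.693, ωT=1.986415, cosh=3.713271, sinh=3.576085; start (x,ẋ)=(0.156862, -0.014285) → end (x,ẋ)=(-0.185297, -1.278363)
phase 3: p=0.5626, T=0.254, ωT=0.728066, cosh=1.276956, sinh=0.794114; start (x,ẋ)=(-0.185297, -1.278363) → end (x,ẋ)=(-0.746593, -3.334815)

x = -0.7466, ẋ = -3.3348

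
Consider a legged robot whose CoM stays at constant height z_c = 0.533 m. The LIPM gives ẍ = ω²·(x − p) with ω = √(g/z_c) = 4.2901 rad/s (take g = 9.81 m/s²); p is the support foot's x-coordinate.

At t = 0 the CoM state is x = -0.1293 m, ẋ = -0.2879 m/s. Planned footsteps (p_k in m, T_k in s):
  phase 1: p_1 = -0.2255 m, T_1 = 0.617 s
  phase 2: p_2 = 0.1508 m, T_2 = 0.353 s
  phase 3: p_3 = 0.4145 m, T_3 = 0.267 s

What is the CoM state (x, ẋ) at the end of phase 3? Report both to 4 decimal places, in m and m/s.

x = 0.1899, ẋ = -0.4940

phase 1: p=-0.2255, T=0.617, ωT=2.646992, cosh=7.091194, sinh=7.020329; start (x,ẋ)=(-0.129300, -0.287900) → end (x,ẋ)=(-0.014447, 0.855789)
phase 2: p=0.1508, T=0.353, ωT=1.514405, cosh=2.383328, sinh=2.163389; start (x,ẋ)=(-0.014447, 0.855789) → end (x,ẋ)=(0.188514, 0.505939)
phase 3: p=0.4145, T=0.267, ωT=1.145457, cosh=1.730978, sinh=1.412899; start (x,ẋ)=(0.188514, 0.505939) → end (x,ẋ)=(0.189949, -0.494041)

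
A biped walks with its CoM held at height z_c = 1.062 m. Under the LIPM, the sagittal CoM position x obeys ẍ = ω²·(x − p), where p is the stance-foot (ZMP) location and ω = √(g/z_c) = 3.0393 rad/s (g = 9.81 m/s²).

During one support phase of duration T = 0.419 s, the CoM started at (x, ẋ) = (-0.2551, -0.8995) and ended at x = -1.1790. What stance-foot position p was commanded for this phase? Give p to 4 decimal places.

ωT = 3.0393·0.419 = 1.273467; cosh(ωT) = 1.926539, sinh(ωT) = 1.646679
x(T) = p + (x₀−p)·cosh(ωT) + (ẋ₀/ω)·sinh(ωT) ⇒ p·(1 − cosh) = x(T) − x₀·cosh − (ẋ₀/ω)·sinh
numerator   = -1.1790 − (-0.2551)·1.926539 − (-0.8995/3.0393)·1.646679 = -0.200195
denominator = 1 − 1.926539 = -0.926539
p = -0.200195 / -0.926539 = 0.2161

p = 0.2161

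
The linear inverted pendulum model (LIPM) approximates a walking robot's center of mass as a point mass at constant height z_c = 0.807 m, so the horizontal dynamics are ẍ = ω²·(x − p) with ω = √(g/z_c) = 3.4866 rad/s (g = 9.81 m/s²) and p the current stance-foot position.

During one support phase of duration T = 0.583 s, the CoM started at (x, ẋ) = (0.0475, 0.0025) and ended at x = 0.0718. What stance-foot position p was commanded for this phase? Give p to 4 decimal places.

p = 0.0400

ωT = 3.4866·0.583 = 2.032688; cosh(ωT) = 3.882781, sinh(ωT) = 3.751798
x(T) = p + (x₀−p)·cosh(ωT) + (ẋ₀/ω)·sinh(ωT) ⇒ p·(1 − cosh) = x(T) − x₀·cosh − (ẋ₀/ω)·sinh
numerator   = 0.0718 − (0.0475)·3.882781 − (0.0025/3.4866)·3.751798 = -0.115322
denominator = 1 − 3.882781 = -2.882781
p = -0.115322 / -2.882781 = 0.0400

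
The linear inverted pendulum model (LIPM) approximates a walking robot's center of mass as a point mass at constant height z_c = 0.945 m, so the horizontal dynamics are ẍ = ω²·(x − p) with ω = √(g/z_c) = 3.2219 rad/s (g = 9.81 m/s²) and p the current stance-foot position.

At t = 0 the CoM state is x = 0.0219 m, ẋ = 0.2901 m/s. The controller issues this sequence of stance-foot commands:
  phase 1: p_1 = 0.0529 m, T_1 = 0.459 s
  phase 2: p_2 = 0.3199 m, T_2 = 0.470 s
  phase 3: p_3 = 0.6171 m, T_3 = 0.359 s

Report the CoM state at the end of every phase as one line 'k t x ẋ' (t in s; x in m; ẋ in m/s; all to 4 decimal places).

phase 1: p=0.0529, T=0.459, ωT=1.478852, cosh=2.307903, sinh=2.080003; start (x,ẋ)=(0.021900, 0.290100) → end (x,ẋ)=(0.168639, 0.461774)
phase 2: p=0.3199, T=0.470, ωT=1.514293, cosh=2.383085, sinh=2.163121; start (x,ẋ)=(0.168639, 0.461774) → end (x,ẋ)=(0.269457, 0.046252)
phase 3: p=0.6171, T=0.359, ωT=1.156662, cosh=1.746919, sinh=1.432385; start (x,ẋ)=(0.269457, 0.046252) → end (x,ẋ)=(0.030359, -1.523572)

1 0.4590 0.1686 0.4618
2 0.9290 0.2695 0.0463
3 1.2880 0.0304 -1.5236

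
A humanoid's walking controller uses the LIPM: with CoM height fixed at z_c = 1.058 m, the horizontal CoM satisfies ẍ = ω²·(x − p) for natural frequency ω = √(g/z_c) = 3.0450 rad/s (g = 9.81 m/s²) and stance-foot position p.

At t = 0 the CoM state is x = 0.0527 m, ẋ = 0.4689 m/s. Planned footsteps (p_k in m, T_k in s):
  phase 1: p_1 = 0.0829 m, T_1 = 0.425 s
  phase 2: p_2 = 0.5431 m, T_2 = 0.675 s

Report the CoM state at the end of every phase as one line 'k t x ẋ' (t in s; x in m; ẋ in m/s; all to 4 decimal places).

phase 1: p=0.0829, T=0.425, ωT=1.294125, cosh=1.960970, sinh=1.686833; start (x,ẋ)=(0.052700, 0.468900) → end (x,ẋ)=(0.283434, 0.764379)
phase 2: p=0.5431, T=0.675, ωT=2.055375, cosh=3.968905, sinh=3.840861; start (x,ẋ)=(0.283434, 0.764379) → end (x,ẋ)=(0.476674, -0.003150)

1 0.4250 0.2834 0.7644
2 1.1000 0.4767 -0.0031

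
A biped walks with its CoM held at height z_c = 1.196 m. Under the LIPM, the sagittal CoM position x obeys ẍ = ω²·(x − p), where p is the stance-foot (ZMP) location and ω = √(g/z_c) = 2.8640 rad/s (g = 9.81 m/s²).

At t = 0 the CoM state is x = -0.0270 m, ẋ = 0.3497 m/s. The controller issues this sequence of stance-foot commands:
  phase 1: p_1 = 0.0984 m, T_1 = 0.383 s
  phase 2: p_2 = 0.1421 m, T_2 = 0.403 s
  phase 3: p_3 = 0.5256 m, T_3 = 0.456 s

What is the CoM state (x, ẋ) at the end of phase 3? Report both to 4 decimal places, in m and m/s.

x = -0.5532, ẋ = -2.7611

phase 1: p=0.0984, T=0.383, ωT=1.096912, cosh=1.664402, sinh=1.330501; start (x,ẋ)=(-0.027000, 0.349700) → end (x,ẋ)=(0.052141, 0.104198)
phase 2: p=0.1421, T=0.403, ωT=1.154192, cosh=1.743386, sinh=1.428074; start (x,ẋ)=(0.052141, 0.104198) → end (x,ẋ)=(0.037222, -0.186277)
phase 3: p=0.5256, T=0.456, ωT=1.305984, cosh=1.981113, sinh=1.710207; start (x,ẋ)=(0.037222, -0.186277) → end (x,ẋ)=(-0.553164, -2.761124)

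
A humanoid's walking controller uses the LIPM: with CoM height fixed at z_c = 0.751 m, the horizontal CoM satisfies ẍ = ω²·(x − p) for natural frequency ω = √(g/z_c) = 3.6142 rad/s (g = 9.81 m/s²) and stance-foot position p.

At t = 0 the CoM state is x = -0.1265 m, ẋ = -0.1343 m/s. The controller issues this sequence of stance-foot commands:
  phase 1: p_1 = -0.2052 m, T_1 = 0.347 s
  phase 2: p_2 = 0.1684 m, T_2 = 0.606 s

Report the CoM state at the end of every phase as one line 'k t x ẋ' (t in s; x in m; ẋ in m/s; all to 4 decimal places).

1 0.3470 -0.1159 0.2034
2 0.9530 -0.8695 -3.6135

phase 1: p=-0.2052, T=0.347, ωT=1.254127, cosh=1.895052, sinh=1.609727; start (x,ẋ)=(-0.126500, -0.134300) → end (x,ẋ)=(-0.115875, 0.203361)
phase 2: p=0.1684, T=0.606, ωT=2.190205, cosh=4.524470, sinh=4.412577; start (x,ẋ)=(-0.115875, 0.203361) → end (x,ẋ)=(-0.869511, -3.613501)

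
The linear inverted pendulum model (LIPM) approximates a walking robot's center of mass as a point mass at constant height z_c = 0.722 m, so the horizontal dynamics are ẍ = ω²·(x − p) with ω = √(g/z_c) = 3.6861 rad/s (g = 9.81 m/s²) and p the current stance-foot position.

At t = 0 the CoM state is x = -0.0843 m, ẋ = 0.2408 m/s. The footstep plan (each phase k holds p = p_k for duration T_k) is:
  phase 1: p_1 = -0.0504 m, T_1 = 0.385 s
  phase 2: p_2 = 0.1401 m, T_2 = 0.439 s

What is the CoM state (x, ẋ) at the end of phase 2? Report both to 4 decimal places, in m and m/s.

phase 1: p=-0.0504, T=0.385, ωT=1.419149, cosh=2.187760, sinh=1.945840; start (x,ẋ)=(-0.084300, 0.240800) → end (x,ẋ)=(0.002550, 0.283663)
phase 2: p=0.1401, T=0.439, ωT=1.618198, cosh=2.621124, sinh=2.422868; start (x,ẋ)=(0.002550, 0.283663) → end (x,ẋ)=(-0.033985, -0.484936)

x = -0.0340, ẋ = -0.4849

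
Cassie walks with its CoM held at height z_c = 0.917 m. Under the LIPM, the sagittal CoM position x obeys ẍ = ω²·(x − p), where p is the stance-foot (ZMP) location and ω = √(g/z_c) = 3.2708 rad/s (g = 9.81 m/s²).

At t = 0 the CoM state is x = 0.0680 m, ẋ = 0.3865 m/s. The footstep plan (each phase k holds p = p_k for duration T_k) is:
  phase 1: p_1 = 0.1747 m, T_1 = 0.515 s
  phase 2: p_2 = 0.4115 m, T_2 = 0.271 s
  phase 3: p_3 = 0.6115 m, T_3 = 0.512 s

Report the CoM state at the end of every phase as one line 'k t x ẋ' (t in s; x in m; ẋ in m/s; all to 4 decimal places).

phase 1: p=0.1747, T=0.515, ωT=1.684462, cosh=2.787547, sinh=2.602003; start (x,ẋ)=(0.068000, 0.386500) → end (x,ẋ)=(0.184739, 0.169303)
phase 2: p=0.4115, T=0.271, ωT=0.886387, cosh=1.419245, sinh=1.007102; start (x,ẋ)=(0.184739, 0.169303) → end (x,ẋ)=(0.141800, -0.506675)
phase 3: p=0.6115, T=0.512, ωT=1.674650, cosh=2.762149, sinh=2.574775; start (x,ẋ)=(0.141800, -0.506675) → end (x,ẋ)=(-1.084736, -5.355125)

1 0.5150 0.1847 0.1693
2 0.7860 0.1418 -0.5067
3 1.2980 -1.0847 -5.3551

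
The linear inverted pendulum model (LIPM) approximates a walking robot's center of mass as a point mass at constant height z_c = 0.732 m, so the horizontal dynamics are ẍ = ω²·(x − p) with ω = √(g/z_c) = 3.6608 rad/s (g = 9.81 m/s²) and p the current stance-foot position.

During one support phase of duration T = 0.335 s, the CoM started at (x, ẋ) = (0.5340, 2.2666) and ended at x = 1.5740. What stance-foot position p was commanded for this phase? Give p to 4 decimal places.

p = 0.4453

ωT = 3.6608·0.335 = 1.226368; cosh(ωT) = 1.851091, sinh(ωT) = 1.557735
x(T) = p + (x₀−p)·cosh(ωT) + (ẋ₀/ω)·sinh(ωT) ⇒ p·(1 − cosh) = x(T) − x₀·cosh − (ẋ₀/ω)·sinh
numerator   = 1.5740 − (0.5340)·1.851091 − (2.2666/3.6608)·1.557735 = -0.378961
denominator = 1 − 1.851091 = -0.851091
p = -0.378961 / -0.851091 = 0.4453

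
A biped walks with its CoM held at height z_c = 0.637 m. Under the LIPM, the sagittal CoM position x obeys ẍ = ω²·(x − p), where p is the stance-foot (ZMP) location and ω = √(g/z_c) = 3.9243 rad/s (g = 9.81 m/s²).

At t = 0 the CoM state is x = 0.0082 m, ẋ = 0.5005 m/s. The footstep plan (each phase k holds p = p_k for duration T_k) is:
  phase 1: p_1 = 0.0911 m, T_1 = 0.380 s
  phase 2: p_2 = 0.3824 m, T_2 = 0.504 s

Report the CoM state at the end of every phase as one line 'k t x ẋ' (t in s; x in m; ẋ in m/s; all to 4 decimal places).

1 0.3800 0.1666 0.4821
2 0.8840 0.0229 -1.2267

phase 1: p=0.0911, T=0.380, ωT=1.491234, cosh=2.333834, sinh=2.108740; start (x,ẋ)=(0.008200, 0.500500) → end (x,ẋ)=(0.166571, 0.482060)
phase 2: p=0.3824, T=0.504, ωT=1.977847, cosh=3.682767, sinh=3.544400; start (x,ẋ)=(0.166571, 0.482060) → end (x,ẋ)=(0.022945, -1.226715)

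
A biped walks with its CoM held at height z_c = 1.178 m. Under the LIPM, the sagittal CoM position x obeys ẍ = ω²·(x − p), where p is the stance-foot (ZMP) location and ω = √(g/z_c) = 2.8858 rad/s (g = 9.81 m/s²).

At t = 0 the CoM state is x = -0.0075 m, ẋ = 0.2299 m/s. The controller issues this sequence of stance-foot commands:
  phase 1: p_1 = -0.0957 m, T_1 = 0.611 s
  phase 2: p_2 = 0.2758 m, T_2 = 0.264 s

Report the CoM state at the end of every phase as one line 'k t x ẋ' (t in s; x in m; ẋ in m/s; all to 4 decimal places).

1 0.6110 0.3945 1.4103
2 0.8750 0.8400 2.1266

phase 1: p=-0.0957, T=0.611, ωT=1.763224, cosh=3.001348, sinh=2.829857; start (x,ẋ)=(-0.007500, 0.229900) → end (x,ẋ)=(0.394462, 1.410287)
phase 2: p=0.2758, T=0.264, ωT=0.761851, cosh=1.304520, sinh=0.837718; start (x,ẋ)=(0.394462, 1.410287) → end (x,ẋ)=(0.839989, 2.126611)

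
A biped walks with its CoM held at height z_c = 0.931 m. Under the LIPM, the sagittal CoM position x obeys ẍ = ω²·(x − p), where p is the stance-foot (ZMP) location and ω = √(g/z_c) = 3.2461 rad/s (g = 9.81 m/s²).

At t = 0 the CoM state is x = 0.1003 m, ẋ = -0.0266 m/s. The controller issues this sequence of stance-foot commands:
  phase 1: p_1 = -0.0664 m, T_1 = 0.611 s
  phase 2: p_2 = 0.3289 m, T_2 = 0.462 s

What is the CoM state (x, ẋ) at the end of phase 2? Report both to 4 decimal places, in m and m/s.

phase 1: p=-0.0664, T=0.611, ωT=1.983367, cosh=3.702388, sinh=3.564783; start (x,ẋ)=(0.100300, -0.026600) → end (x,ẋ)=(0.521577, 1.830509)
phase 2: p=0.3289, T=0.462, ωT=1.499698, cosh=2.351767, sinh=2.128570; start (x,ẋ)=(0.521577, 1.830509) → end (x,ẋ)=(1.982353, 5.636240)

x = 1.9824, ẋ = 5.6362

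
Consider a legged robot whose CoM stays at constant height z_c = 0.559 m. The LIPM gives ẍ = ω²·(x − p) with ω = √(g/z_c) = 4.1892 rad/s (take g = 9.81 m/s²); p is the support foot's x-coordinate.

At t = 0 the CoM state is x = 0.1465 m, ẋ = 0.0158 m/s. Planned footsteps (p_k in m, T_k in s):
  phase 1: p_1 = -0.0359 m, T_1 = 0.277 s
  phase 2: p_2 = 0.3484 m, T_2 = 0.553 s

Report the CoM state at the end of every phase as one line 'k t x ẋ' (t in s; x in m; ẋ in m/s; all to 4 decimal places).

phase 1: p=-0.0359, T=0.277, ωT=1.160408, cosh=1.752297, sinh=1.438939; start (x,ẋ)=(0.146500, 0.015800) → end (x,ẋ)=(0.289146, 1.127194)
phase 2: p=0.3484, T=0.553, ωT=2.316628, cosh=5.120011, sinh=5.021405; start (x,ẋ)=(0.289146, 1.127194) → end (x,ẋ)=(1.396136, 4.524801)

1 0.2770 0.2891 1.1272
2 0.8300 1.3961 4.5248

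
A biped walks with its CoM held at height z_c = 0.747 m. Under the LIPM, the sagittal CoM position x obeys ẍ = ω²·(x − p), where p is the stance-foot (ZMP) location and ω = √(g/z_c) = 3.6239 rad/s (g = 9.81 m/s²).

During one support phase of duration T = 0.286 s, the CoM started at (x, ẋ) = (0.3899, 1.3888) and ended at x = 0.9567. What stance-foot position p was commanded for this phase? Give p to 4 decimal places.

ωT = 3.6239·0.286 = 1.036435; cosh(ωT) = 1.586933, sinh(ωT) = 1.232217
x(T) = p + (x₀−p)·cosh(ωT) + (ẋ₀/ω)·sinh(ωT) ⇒ p·(1 − cosh) = x(T) − x₀·cosh − (ẋ₀/ω)·sinh
numerator   = 0.9567 − (0.3899)·1.586933 − (1.3888/3.6239)·1.232217 = -0.134272
denominator = 1 − 1.586933 = -0.586933
p = -0.134272 / -0.586933 = 0.2288

p = 0.2288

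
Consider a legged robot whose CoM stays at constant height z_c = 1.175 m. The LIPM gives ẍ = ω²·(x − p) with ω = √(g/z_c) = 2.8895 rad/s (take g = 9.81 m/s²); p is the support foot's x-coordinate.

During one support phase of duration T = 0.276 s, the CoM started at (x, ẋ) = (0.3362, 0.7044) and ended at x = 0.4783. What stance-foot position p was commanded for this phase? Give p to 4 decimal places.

p = 0.5557

ωT = 2.8895·0.276 = 0.797502; cosh(ωT) = 1.335221, sinh(ωT) = 0.884768
x(T) = p + (x₀−p)·cosh(ωT) + (ẋ₀/ω)·sinh(ωT) ⇒ p·(1 − cosh) = x(T) − x₀·cosh − (ẋ₀/ω)·sinh
numerator   = 0.4783 − (0.3362)·1.335221 − (0.7044/2.8895)·0.884768 = -0.186289
denominator = 1 − 1.335221 = -0.335221
p = -0.186289 / -0.335221 = 0.5557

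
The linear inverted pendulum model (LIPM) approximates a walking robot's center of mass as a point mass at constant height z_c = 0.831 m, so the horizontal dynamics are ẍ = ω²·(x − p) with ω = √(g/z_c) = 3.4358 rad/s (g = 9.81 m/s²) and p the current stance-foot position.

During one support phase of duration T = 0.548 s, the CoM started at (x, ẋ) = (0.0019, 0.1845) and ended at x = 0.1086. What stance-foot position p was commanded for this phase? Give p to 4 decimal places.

p = 0.0297

ωT = 3.4358·0.548 = 1.882818; cosh(ωT) = 3.362081, sinh(ωT) = 3.209920
x(T) = p + (x₀−p)·cosh(ωT) + (ẋ₀/ω)·sinh(ωT) ⇒ p·(1 − cosh) = x(T) − x₀·cosh − (ẋ₀/ω)·sinh
numerator   = 0.1086 − (0.0019)·3.362081 − (0.1845/3.4358)·3.209920 = -0.070158
denominator = 1 − 3.362081 = -2.362081
p = -0.070158 / -2.362081 = 0.0297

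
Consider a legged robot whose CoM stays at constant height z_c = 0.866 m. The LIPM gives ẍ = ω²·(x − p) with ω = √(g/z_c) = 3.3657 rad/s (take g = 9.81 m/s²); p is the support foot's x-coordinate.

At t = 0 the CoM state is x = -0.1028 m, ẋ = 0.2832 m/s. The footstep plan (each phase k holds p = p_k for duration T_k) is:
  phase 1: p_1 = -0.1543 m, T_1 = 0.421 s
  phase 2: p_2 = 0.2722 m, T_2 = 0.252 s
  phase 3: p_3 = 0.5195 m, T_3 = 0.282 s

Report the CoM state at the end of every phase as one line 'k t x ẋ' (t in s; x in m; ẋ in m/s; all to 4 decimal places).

1 0.4210 0.1215 0.9548
2 0.6730 0.3345 0.8356
3 0.9550 0.5173 0.5571

phase 1: p=-0.1543, T=0.421, ωT=1.416960, cosh=2.183506, sinh=1.941056; start (x,ẋ)=(-0.102800, 0.283200) → end (x,ẋ)=(0.121477, 0.954819)
phase 2: p=0.2722, T=0.252, ωT=0.848156, cosh=1.381771, sinh=0.953567; start (x,ẋ)=(0.121477, 0.954819) → end (x,ẋ)=(0.334453, 0.835606)
phase 3: p=0.5195, T=0.282, ωT=0.949127, cosh=1.485266, sinh=1.098188; start (x,ẋ)=(0.334453, 0.835606) → end (x,ẋ)=(0.517305, 0.557134)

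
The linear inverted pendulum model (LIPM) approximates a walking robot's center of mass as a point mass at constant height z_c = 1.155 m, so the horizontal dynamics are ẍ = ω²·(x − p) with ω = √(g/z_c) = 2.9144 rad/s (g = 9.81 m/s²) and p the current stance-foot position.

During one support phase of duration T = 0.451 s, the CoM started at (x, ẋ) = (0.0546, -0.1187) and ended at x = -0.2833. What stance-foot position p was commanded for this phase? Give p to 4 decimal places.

ωT = 2.9144·0.451 = 1.314394; cosh(ωT) = 1.995566, sinh(ωT) = 1.726929
x(T) = p + (x₀−p)·cosh(ωT) + (ẋ₀/ω)·sinh(ωT) ⇒ p·(1 − cosh) = x(T) − x₀·cosh − (ẋ₀/ω)·sinh
numerator   = -0.2833 − (0.0546)·1.995566 − (-0.1187/2.9144)·1.726929 = -0.321922
denominator = 1 − 1.995566 = -0.995566
p = -0.321922 / -0.995566 = 0.3234

p = 0.3234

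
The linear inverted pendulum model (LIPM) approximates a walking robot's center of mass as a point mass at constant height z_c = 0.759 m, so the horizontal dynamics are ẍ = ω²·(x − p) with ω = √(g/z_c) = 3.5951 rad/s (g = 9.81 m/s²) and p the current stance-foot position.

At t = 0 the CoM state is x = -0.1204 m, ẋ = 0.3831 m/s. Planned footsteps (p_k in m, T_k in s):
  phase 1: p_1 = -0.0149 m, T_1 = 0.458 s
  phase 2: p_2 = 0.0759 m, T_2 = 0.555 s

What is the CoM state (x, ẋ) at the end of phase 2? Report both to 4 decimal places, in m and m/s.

phase 1: p=-0.0149, T=0.458, ωT=1.646556, cosh=2.690895, sinh=2.498182; start (x,ẋ)=(-0.120400, 0.383100) → end (x,ẋ)=(-0.032579, 0.083364)
phase 2: p=0.0759, T=0.555, ωT=1.995281, cosh=3.745121, sinh=3.609145; start (x,ẋ)=(-0.032579, 0.083364) → end (x,ẋ)=(-0.246677, -1.095332)

x = -0.2467, ẋ = -1.0953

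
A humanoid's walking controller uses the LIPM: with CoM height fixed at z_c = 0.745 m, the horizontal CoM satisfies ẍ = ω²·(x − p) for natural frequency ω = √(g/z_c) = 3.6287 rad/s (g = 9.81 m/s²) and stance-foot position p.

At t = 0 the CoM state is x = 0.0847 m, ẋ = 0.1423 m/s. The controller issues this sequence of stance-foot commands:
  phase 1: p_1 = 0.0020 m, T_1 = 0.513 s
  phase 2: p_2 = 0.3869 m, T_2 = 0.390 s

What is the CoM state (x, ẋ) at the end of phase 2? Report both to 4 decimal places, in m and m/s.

x = 1.1633, ẋ = 3.1506

phase 1: p=0.0020, T=0.513, ωT=1.861523, cosh=3.294482, sinh=3.139046; start (x,ẋ)=(0.084700, 0.142300) → end (x,ẋ)=(0.397552, 1.410812)
phase 2: p=0.3869, T=0.390, ωT=1.415193, cosh=2.180080, sinh=1.937201; start (x,ẋ)=(0.397552, 1.410812) → end (x,ẋ)=(1.163292, 3.150560)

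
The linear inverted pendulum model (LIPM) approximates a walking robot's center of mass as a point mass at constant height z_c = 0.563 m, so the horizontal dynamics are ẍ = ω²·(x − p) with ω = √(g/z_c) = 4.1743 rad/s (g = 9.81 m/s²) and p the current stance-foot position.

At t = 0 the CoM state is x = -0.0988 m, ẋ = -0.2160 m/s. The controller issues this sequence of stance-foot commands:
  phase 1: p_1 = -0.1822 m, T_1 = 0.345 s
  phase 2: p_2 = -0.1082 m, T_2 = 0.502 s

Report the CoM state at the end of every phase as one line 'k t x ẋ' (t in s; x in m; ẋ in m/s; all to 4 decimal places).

phase 1: p=-0.1822, T=0.345, ωT=1.440133, cosh=2.229078, sinh=1.992182; start (x,ẋ)=(-0.098800, -0.216000) → end (x,ẋ)=(-0.099381, 0.212071)
phase 2: p=-0.1082, T=0.502, ωT=2.095499, cosh=4.126251, sinh=4.003242; start (x,ẋ)=(-0.099381, 0.212071) → end (x,ẋ)=(0.131571, 1.022432)

1 0.3450 -0.0994 0.2121
2 0.8470 0.1316 1.0224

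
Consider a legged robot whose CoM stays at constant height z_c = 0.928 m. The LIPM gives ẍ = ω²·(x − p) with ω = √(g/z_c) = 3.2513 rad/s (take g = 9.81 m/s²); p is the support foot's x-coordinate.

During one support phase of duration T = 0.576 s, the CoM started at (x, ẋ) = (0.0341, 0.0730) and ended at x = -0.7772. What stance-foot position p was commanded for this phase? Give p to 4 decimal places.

ωT = 3.2513·0.576 = 1.872749; cosh(ωT) = 3.329928, sinh(ωT) = 3.176228
x(T) = p + (x₀−p)·cosh(ωT) + (ẋ₀/ω)·sinh(ωT) ⇒ p·(1 − cosh) = x(T) − x₀·cosh − (ẋ₀/ω)·sinh
numerator   = -0.7772 − (0.0341)·3.329928 − (0.0730/3.2513)·3.176228 = -0.962065
denominator = 1 − 3.329928 = -2.329928
p = -0.962065 / -2.329928 = 0.4129

p = 0.4129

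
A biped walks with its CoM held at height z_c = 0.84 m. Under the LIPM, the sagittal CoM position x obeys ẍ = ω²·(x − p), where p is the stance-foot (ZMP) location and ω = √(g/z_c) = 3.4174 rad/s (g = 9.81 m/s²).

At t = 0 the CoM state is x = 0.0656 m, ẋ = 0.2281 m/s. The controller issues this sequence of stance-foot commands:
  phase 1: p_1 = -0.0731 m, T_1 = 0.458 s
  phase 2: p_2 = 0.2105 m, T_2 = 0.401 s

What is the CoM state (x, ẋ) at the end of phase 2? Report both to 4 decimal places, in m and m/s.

x = 1.5526, ẋ = 4.8197

phase 1: p=-0.0731, T=0.458, ωT=1.565169, cosh=2.496268, sinh=2.287216; start (x,ẋ)=(0.065600, 0.228100) → end (x,ẋ)=(0.425796, 1.653524)
phase 2: p=0.2105, T=0.401, ωT=1.370377, cosh=2.095424, sinh=1.841413; start (x,ẋ)=(0.425796, 1.653524) → end (x,ẋ)=(1.552613, 4.819660)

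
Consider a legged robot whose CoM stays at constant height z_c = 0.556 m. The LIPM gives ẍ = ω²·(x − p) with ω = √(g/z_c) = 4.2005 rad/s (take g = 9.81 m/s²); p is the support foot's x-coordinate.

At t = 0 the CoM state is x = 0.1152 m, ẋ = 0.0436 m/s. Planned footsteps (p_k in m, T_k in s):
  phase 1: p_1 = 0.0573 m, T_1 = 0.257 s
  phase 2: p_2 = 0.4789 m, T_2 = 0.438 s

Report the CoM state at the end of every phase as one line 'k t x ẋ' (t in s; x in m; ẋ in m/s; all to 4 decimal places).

1 0.2570 0.1659 0.3882
2 0.6950 -0.2478 -2.7819

phase 1: p=0.0573, T=0.257, ωT=1.079528, cosh=1.641524, sinh=1.301768; start (x,ẋ)=(0.115200, 0.043600) → end (x,ẋ)=(0.165856, 0.388172)
phase 2: p=0.4789, T=0.438, ωT=1.839819, cosh=3.227122, sinh=3.068276; start (x,ẋ)=(0.165856, 0.388172) → end (x,ẋ)=(-0.247788, -2.781922)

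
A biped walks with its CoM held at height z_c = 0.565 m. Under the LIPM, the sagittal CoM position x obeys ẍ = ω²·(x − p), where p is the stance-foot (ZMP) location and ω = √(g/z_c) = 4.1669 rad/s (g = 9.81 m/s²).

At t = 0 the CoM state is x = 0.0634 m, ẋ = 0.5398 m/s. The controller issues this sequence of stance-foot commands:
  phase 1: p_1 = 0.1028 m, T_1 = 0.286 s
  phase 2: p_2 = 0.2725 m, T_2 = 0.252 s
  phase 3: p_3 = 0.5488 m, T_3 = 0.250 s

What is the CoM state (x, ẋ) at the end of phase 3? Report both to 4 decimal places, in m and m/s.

x = 0.6097, ẋ = 0.7737

phase 1: p=0.1028, T=0.286, ωT=1.191733, cosh=1.798239, sinh=1.494545; start (x,ẋ)=(0.063400, 0.539800) → end (x,ẋ)=(0.225560, 0.725321)
phase 2: p=0.2725, T=0.252, ωT=1.050059, cosh=1.603868, sinh=1.253951; start (x,ẋ)=(0.225560, 0.725321) → end (x,ẋ)=(0.415486, 0.918053)
phase 3: p=0.5488, T=0.250, ωT=1.041725, cosh=1.593474, sinh=1.240628; start (x,ẋ)=(0.415486, 0.918053) → end (x,ẋ)=(0.609703, 0.773717)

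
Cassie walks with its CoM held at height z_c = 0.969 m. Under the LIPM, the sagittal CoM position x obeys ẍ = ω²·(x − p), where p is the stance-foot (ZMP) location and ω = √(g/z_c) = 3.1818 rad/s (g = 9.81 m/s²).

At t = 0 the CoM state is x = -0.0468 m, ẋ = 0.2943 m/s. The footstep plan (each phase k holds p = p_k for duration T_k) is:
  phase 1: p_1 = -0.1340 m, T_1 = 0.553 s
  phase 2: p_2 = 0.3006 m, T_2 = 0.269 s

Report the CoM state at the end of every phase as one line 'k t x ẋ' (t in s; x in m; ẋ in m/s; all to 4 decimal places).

1 0.5530 0.3875 1.6623
2 0.8220 0.9252 2.5760

phase 1: p=-0.1340, T=0.553, ωT=1.759535, cosh=2.990931, sinh=2.818806; start (x,ẋ)=(-0.046800, 0.294300) → end (x,ẋ)=(0.387534, 1.662317)
phase 2: p=0.3006, T=0.269, ωT=0.855904, cosh=1.389200, sinh=0.964301; start (x,ẋ)=(0.387534, 1.662317) → end (x,ẋ)=(0.925164, 2.576024)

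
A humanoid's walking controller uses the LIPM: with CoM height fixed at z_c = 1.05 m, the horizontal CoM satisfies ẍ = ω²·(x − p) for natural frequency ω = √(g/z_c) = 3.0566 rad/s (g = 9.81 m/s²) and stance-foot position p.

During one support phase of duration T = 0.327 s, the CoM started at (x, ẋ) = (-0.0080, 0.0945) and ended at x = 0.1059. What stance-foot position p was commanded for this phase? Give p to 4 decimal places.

p = -0.1510

ωT = 3.0566·0.327 = 0.999508; cosh(ωT) = 1.542503, sinh(ωT) = 1.174442
x(T) = p + (x₀−p)·cosh(ωT) + (ẋ₀/ω)·sinh(ωT) ⇒ p·(1 − cosh) = x(T) − x₀·cosh − (ẋ₀/ω)·sinh
numerator   = 0.1059 − (-0.0080)·1.542503 − (0.0945/3.0566)·1.174442 = 0.081930
denominator = 1 − 1.542503 = -0.542503
p = 0.081930 / -0.542503 = -0.1510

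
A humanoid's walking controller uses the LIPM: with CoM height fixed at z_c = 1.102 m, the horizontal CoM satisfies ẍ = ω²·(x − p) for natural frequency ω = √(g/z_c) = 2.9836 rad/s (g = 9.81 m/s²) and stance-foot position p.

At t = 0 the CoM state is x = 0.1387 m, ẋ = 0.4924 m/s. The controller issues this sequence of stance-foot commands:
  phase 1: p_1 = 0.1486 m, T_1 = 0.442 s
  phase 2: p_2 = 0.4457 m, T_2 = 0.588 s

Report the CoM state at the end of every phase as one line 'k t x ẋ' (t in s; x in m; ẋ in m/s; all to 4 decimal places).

1 0.4420 0.4152 0.9351
2 1.0300 1.2335 2.5281

phase 1: p=0.1486, T=0.442, ωT=1.318751, cosh=2.003109, sinh=1.735640; start (x,ẋ)=(0.138700, 0.492400) → end (x,ẋ)=(0.415212, 0.935064)
phase 2: p=0.4457, T=0.588, ωT=1.754357, cosh=2.976374, sinh=2.803355; start (x,ẋ)=(0.415212, 0.935064) → end (x,ẋ)=(1.233530, 2.528092)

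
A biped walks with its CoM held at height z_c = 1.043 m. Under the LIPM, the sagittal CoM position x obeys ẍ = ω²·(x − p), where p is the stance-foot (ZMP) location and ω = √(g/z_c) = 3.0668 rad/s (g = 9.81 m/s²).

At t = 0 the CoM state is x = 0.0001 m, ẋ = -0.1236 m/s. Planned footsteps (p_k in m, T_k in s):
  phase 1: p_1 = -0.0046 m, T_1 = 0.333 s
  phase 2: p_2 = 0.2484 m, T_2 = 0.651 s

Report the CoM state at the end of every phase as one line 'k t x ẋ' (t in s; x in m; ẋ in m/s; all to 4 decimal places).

1 0.3330 -0.0459 -0.1764
2 0.9840 -1.0631 -3.9234

phase 1: p=-0.0046, T=0.333, ωT=1.021244, cosh=1.568397, sinh=1.208251; start (x,ẋ)=(0.000100, -0.123600) → end (x,ẋ)=(-0.045924, -0.176438)
phase 2: p=0.2484, T=0.651, ωT=1.996487, cosh=3.749477, sinh=3.613665; start (x,ẋ)=(-0.045924, -0.176438) → end (x,ẋ)=(-1.063062, -3.923366)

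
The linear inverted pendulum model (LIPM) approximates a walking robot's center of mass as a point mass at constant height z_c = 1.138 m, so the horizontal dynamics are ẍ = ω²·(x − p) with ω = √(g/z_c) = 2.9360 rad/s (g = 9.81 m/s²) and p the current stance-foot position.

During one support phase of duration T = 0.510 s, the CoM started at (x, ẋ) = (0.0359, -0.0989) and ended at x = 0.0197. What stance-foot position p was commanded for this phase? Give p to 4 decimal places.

ωT = 2.9360·0.510 = 1.497360; cosh(ωT) = 2.346797, sinh(ωT) = 2.123077
x(T) = p + (x₀−p)·cosh(ωT) + (ẋ₀/ω)·sinh(ωT) ⇒ p·(1 − cosh) = x(T) − x₀·cosh − (ẋ₀/ω)·sinh
numerator   = 0.0197 − (0.0359)·2.346797 − (-0.0989/2.9360)·2.123077 = 0.006966
denominator = 1 − 2.346797 = -1.346797
p = 0.006966 / -1.346797 = -0.0052

p = -0.0052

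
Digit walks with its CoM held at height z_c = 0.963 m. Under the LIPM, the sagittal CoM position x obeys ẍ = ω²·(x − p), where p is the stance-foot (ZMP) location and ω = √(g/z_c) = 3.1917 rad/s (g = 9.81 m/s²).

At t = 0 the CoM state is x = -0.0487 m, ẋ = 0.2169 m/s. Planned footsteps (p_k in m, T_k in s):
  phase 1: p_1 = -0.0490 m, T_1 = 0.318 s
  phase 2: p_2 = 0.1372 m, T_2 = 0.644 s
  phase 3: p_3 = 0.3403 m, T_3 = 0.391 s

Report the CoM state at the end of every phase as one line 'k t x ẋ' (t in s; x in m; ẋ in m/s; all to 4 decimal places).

1 0.3180 0.0329 0.3397
2 0.9620 0.1321 0.0697
3 1.3530 -0.0173 -0.9307

phase 1: p=-0.0490, T=0.318, ωT=1.014961, cosh=1.560836, sinh=1.198419; start (x,ẋ)=(-0.048700, 0.216900) → end (x,ẋ)=(0.032910, 0.339693)
phase 2: p=0.1372, T=0.644, ωT=2.055455, cosh=3.969212, sinh=3.841177; start (x,ẋ)=(0.032910, 0.339693) → end (x,ẋ)=(0.132067, 0.069727)
phase 3: p=0.3403, T=0.391, ωT=1.247955, cosh=1.885151, sinh=1.598060; start (x,ẋ)=(0.132067, 0.069727) → end (x,ẋ)=(-0.017339, -0.930653)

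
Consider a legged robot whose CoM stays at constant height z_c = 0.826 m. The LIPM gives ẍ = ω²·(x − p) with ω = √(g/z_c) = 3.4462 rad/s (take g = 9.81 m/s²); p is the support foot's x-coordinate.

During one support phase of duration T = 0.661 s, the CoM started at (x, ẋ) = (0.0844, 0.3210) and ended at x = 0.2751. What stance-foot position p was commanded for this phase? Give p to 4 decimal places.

p = 0.1503

ωT = 3.4462·0.661 = 2.277938; cosh(ωT) = 4.929519, sinh(ωT) = 4.827024
x(T) = p + (x₀−p)·cosh(ωT) + (ẋ₀/ω)·sinh(ωT) ⇒ p·(1 − cosh) = x(T) − x₀·cosh − (ẋ₀/ω)·sinh
numerator   = 0.2751 − (0.0844)·4.929519 − (0.3210/3.4462)·4.827024 = -0.590570
denominator = 1 − 4.929519 = -3.929519
p = -0.590570 / -3.929519 = 0.1503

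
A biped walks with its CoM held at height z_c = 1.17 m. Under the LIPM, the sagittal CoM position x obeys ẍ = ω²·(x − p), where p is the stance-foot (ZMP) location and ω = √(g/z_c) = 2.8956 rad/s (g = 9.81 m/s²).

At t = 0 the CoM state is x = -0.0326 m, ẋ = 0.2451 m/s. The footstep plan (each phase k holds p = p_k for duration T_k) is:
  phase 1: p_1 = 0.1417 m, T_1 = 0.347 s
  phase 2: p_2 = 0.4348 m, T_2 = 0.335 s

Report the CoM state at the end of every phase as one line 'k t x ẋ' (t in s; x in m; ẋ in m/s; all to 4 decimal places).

phase 1: p=0.1417, T=0.347, ωT=1.004773, cosh=1.548708, sinh=1.182580; start (x,ẋ)=(-0.032600, 0.245100) → end (x,ẋ)=(-0.028139, -0.217264)
phase 2: p=0.4348, T=0.335, ωT=0.970026, cosh=1.508543, sinh=1.129470; start (x,ẋ)=(-0.028139, -0.217264) → end (x,ẋ)=(-0.348311, -1.841792)

1 0.3470 -0.0281 -0.2173
2 0.6820 -0.3483 -1.8418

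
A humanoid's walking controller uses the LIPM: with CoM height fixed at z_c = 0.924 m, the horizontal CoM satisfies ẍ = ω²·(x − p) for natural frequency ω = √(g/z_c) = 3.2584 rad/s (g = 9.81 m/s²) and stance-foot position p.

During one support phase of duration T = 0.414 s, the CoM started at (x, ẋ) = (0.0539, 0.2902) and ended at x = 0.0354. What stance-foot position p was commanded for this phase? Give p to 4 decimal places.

ωT = 3.2584·0.414 = 1.348978; cosh(ωT) = 2.056495, sinh(ωT) = 1.796989
x(T) = p + (x₀−p)·cosh(ωT) + (ẋ₀/ω)·sinh(ωT) ⇒ p·(1 − cosh) = x(T) − x₀·cosh − (ẋ₀/ω)·sinh
numerator   = 0.0354 − (0.0539)·2.056495 − (0.2902/3.2584)·1.796989 = -0.235489
denominator = 1 − 2.056495 = -1.056495
p = -0.235489 / -1.056495 = 0.2229

p = 0.2229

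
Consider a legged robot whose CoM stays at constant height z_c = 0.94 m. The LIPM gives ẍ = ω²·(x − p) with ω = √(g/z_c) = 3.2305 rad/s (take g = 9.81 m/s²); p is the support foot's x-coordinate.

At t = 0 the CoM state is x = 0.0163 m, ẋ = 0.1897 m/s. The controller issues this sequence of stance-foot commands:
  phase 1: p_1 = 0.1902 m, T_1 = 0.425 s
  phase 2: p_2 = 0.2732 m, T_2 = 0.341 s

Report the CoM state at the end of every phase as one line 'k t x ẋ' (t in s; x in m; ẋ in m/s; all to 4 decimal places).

1 0.4250 -0.0666 -0.6391
2 0.7660 -0.5592 -2.5367

phase 1: p=0.1902, T=0.425, ωT=1.372963, cosh=2.100191, sinh=1.846836; start (x,ẋ)=(0.016300, 0.189700) → end (x,ẋ)=(-0.066574, -0.639116)
phase 2: p=0.2732, T=0.341, ωT=1.101601, cosh=1.670658, sinh=1.338320; start (x,ẋ)=(-0.066574, -0.639116) → end (x,ẋ)=(-0.559217, -2.536739)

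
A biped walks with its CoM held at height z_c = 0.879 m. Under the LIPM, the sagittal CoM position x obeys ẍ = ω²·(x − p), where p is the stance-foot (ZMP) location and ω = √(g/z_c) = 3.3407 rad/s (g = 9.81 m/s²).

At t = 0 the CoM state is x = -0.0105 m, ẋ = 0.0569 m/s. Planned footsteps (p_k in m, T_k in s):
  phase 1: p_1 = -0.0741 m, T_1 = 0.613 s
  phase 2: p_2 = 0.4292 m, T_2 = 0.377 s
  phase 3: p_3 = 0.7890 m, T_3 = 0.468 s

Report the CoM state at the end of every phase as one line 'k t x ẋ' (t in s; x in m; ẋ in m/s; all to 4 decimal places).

phase 1: p=-0.0741, T=0.613, ωT=2.047849, cosh=3.940112, sinh=3.811099; start (x,ẋ)=(-0.010500, 0.056900) → end (x,ẋ)=(0.241403, 1.033931)
phase 2: p=0.4292, T=0.377, ωT=1.259444, cosh=1.903637, sinh=1.619825; start (x,ẋ)=(0.241403, 1.033931) → end (x,ẋ)=(0.573031, 0.951995)
phase 3: p=0.7890, T=0.468, ωT=1.563448, cosh=2.492334, sinh=2.282922; start (x,ẋ)=(0.573031, 0.951995) → end (x,ẋ)=(0.901294, 0.725590)

1 0.6130 0.2414 1.0339
2 0.9900 0.5730 0.9520
3 1.4580 0.9013 0.7256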